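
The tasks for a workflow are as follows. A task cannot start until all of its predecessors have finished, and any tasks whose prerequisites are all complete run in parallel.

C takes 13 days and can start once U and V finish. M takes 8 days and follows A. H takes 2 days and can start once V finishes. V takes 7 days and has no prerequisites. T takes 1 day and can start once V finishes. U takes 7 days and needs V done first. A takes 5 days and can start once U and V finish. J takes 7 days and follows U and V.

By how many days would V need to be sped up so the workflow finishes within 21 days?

Current finish: 27 days; target: 21.
V is on every critical path, so each day cut from V cuts the finish by one (this holds down to a finish of 21).
Need 27 − 21 = 6 days off V → V becomes 1 day, finish becomes 21.

6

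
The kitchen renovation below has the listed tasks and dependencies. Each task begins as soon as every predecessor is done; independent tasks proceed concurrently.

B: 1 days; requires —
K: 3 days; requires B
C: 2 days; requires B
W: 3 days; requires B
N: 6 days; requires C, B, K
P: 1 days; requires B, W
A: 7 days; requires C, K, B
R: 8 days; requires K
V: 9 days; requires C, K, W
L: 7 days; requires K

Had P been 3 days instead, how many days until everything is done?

Actual critical path: B→K→V = 1+3+9 = 13 ⇒ 13 days.
The longest path through P is only 5 days, so P has float 8.
That remains the longest chain; total 13 days.

13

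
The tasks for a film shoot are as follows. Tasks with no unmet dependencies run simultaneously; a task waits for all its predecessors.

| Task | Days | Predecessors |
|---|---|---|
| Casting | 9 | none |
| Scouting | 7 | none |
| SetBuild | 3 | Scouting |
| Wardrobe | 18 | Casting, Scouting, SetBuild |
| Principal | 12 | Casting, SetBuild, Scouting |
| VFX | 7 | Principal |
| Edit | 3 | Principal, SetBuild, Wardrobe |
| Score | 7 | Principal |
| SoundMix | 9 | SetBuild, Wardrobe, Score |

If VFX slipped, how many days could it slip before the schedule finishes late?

9

The longest chain is Scouting→SetBuild→Principal→Score→SoundMix = 7+3+12+7+9 = 38; overall finish 38 days.
The longest chain containing VFX totals 29 days.
So VFX can slip 38 − 29 = 9 days.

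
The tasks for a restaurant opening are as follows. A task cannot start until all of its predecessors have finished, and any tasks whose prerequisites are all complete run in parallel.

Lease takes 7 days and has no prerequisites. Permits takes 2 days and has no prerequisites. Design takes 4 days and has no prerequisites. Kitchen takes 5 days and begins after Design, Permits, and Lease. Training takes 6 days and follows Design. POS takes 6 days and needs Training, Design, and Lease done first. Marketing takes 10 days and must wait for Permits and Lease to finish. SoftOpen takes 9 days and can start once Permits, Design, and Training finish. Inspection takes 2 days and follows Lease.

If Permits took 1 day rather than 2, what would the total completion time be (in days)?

19

The binding path is Design→Training→SoftOpen = 4+6+9 = 19; finish at 19 days.
Permits is off the critical path — its longest chain is 12 days, giving 7 of slack.
No other chain overtakes it, so the finish is 19 days.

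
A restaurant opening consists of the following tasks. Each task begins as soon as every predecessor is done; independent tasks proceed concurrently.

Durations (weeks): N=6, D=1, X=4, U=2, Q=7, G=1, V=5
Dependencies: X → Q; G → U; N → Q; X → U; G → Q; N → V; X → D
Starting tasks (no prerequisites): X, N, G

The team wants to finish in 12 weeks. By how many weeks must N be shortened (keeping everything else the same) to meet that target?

1

Current finish: 13 weeks; target: 12.
N is on every critical path, so each week cut from N cuts the finish by one (this holds down to a finish of 11).
Need 13 − 12 = 1 week off N → N becomes 5 weeks, finish becomes 12.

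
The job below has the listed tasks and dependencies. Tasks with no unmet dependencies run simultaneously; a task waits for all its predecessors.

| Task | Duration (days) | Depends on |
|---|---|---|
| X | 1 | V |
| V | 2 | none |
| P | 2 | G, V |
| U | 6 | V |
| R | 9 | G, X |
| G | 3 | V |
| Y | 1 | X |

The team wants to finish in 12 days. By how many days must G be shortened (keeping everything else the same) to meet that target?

2

Current finish: 14 days; target: 12.
G is on every critical path, so each day cut from G cuts the finish by one (this holds down to a finish of 12).
Need 14 − 12 = 2 days off G → G becomes 1 day, finish becomes 12.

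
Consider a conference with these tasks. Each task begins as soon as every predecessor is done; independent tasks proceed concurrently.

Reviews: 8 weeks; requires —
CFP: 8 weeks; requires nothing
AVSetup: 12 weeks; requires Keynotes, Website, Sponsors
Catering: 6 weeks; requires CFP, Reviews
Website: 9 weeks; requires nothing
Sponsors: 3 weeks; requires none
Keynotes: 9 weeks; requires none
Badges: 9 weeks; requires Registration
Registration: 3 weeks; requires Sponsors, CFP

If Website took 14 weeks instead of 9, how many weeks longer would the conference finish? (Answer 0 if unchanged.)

5

Actual critical path: Website→AVSetup = 9+12 = 21 ⇒ 21 weeks.
Website is on the critical path; changing it to 14 makes that path 26 weeks.
That remains the longest chain; total 26 weeks.
Change in finish: 26 − 21 = +5 weeks.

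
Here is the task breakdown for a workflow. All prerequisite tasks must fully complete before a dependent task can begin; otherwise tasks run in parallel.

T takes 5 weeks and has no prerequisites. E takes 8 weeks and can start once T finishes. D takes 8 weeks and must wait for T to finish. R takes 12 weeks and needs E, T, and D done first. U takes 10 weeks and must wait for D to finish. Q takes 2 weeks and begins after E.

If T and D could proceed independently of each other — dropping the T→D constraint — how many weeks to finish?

With the dependency in place, T→E→R = 5+8+12 = 25 sets the finish at 25 weeks.
Without T→D, D's earliest start moves from 5 to 0.
The longest chain is now T→E→R = 5+8+12 = 25, so the project takes 25 weeks.

25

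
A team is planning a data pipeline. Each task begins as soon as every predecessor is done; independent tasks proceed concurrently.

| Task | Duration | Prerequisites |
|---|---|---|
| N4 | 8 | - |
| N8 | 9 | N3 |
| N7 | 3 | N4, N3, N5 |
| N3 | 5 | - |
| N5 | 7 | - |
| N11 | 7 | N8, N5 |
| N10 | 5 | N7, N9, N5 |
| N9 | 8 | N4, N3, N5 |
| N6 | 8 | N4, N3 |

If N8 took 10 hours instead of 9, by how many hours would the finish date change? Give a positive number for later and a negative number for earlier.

1

The binding path is N3→N8→N11 = 5+9+7 = 21; finish at 21 hours.
Since N8 is critical, the +1 change carries straight to that chain (now 22 hours).
No other chain overtakes it, so the finish is 22 hours.
Change in finish: 22 − 21 = +1 hours.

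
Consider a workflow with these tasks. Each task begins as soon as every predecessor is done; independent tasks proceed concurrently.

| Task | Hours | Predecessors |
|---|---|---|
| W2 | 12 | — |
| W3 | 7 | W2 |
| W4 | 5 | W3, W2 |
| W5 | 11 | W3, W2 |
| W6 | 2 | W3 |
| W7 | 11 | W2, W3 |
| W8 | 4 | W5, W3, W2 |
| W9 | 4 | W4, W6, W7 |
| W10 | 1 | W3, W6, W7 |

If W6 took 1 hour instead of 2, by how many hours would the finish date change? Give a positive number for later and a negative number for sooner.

0

Critical path before the change: W2→W3→W5→W8 = 12+7+11+4 = 34 giving 34 hours.
W6 has 9 hours of float (longest path through it is 25).
No other chain overtakes it, so the finish is 34 hours.
Change in finish: 34 − 34 = +0 hours.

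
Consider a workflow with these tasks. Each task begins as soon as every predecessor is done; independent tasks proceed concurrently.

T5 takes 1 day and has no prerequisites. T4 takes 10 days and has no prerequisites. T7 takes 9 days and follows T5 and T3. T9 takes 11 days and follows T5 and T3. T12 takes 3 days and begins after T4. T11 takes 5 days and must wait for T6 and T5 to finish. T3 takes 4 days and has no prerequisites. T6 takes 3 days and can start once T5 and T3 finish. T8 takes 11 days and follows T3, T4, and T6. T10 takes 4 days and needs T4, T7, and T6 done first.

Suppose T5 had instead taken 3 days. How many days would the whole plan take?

Baseline: T4→T8 = 10+11 = 21 → 21 days.
The longest path through T5 is only 15 days, so T5 has float 6.
No other chain overtakes it, so the finish is 21 days.

21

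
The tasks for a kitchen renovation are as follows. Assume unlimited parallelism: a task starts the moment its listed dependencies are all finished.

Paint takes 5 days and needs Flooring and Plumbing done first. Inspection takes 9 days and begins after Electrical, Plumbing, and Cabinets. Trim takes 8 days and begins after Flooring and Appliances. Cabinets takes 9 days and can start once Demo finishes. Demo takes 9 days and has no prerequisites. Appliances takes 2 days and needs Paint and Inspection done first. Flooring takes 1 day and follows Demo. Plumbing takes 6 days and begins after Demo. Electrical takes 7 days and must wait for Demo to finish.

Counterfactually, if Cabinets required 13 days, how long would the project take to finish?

41

The binding path is Demo→Cabinets→Inspection→Appliances→Trim = 9+9+9+2+8 = 37; finish at 37 days.
Since Cabinets is critical, the +4 change carries straight to that chain (now 41 days).
That remains the longest chain; total 41 days.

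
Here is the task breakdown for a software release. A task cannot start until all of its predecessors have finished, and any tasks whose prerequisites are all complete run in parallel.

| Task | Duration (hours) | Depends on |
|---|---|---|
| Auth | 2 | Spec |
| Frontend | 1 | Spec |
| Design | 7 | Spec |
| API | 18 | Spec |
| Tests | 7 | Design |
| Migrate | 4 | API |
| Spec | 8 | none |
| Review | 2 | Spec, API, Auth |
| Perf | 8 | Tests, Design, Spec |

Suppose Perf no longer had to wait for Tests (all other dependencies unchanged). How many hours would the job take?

30

Original critical path: Spec→Design→Tests→Perf = 8+7+7+8 = 30 ⇒ 30 hours.
Without Tests→Perf, Perf's earliest start moves from 22 to 15.
The longest chain is now Spec→API→Migrate = 8+18+4 = 30, so the job takes 30 hours.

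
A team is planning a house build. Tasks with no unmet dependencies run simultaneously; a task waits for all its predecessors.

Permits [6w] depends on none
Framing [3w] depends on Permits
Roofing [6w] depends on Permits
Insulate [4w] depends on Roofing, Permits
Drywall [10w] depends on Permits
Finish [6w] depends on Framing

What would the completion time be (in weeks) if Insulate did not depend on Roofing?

16

Original critical path: Permits→Roofing→Insulate = 6+6+4 = 16 ⇒ 16 weeks.
Without Roofing→Insulate, Insulate's earliest start moves from 12 to 6.
The longest chain is now Permits→Drywall = 6+10 = 16, so the house build takes 16 weeks.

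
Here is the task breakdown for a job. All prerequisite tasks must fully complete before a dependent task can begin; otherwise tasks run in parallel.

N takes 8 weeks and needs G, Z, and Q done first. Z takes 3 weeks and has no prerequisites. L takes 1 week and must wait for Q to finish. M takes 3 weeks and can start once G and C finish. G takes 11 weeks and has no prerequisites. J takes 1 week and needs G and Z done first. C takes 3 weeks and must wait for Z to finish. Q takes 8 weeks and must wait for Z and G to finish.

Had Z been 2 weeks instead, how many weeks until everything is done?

As given, the longest chain is G→Q→N = 11+8+8 = 27, so the finish is 27 weeks.
Z has 8 weeks of float (longest path through it is 19).
No other chain overtakes it, so the finish is 27 weeks.

27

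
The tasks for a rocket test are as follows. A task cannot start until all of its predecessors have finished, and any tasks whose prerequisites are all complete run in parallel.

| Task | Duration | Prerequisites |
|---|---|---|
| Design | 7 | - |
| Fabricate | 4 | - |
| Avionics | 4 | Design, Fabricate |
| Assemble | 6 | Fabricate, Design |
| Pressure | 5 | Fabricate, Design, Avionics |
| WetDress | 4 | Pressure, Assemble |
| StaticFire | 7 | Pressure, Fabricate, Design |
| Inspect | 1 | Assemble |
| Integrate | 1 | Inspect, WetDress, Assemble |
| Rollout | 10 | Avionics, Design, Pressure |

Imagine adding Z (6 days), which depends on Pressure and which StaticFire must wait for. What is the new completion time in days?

Originally the job takes 26 days.
With Z inserted, StaticFire now waits for max(Pressure, Fabricate, Design, Z).
New critical path: Design→Avionics→Pressure→Z→StaticFire = 7+4+5+6+7 = 29 ⇒ 29 days.

29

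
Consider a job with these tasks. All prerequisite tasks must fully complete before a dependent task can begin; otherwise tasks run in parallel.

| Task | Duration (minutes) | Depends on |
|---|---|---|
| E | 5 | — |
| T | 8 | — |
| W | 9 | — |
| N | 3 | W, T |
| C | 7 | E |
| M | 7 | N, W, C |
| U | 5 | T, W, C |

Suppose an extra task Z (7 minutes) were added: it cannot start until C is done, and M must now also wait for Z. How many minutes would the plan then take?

26

Originally the plan takes 19 minutes.
With Z inserted, M now waits for max(N, W, C, Z).
New critical path: E→C→Z→M = 5+7+7+7 = 26 ⇒ 26 minutes.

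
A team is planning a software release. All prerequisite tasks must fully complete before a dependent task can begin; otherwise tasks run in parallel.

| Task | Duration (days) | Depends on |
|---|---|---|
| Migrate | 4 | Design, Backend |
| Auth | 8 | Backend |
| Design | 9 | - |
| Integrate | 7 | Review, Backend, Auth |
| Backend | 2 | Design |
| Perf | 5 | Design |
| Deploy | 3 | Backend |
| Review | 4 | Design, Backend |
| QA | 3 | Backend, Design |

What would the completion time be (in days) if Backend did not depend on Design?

Original critical path: Design→Backend→Auth→Integrate = 9+2+8+7 = 26 ⇒ 26 days.
Without Design→Backend, Backend's earliest start moves from 9 to 0.
New critical path: Design→Review→Integrate = 9+4+7 = 20 ⇒ 20 days.

20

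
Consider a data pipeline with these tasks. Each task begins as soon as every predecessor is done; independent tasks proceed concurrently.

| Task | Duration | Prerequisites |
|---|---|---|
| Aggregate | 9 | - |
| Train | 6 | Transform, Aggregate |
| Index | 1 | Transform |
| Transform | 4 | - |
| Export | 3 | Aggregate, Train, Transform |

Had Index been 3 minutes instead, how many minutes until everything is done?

Baseline: Aggregate→Train→Export = 9+6+3 = 18 → 18 minutes.
Index has 13 minutes of float (longest path through it is 5).
The critical path is still Aggregate→Train→Export; finish is now 18 minutes.

18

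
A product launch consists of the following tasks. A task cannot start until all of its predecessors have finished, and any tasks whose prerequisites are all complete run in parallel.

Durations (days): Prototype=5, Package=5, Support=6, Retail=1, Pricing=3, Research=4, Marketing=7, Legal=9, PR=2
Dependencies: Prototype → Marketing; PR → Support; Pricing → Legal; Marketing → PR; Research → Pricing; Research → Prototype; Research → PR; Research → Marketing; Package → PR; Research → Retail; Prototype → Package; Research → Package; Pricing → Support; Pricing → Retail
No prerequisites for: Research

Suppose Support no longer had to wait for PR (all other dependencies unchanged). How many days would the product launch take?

Before: longest chain Research→Prototype→Marketing→PR→Support = 4+5+7+2+6 = 24, finish 24.
Without PR→Support, Support's earliest start moves from 18 to 7.
After: Research→Prototype→Marketing→PR = 4+5+7+2 = 18 → 18 days.

18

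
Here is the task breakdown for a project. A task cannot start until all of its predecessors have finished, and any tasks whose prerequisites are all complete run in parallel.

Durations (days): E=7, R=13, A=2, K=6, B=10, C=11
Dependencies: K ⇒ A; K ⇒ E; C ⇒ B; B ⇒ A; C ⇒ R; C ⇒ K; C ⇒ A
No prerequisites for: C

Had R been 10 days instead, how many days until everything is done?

Critical path before the change: C→R = 11+13 = 24 giving 24 days.
Since R is critical, the -3 change carries straight to that chain (now 21 days).
New critical path: C→K→E = 11+6+7 = 24 ⇒ 24 days.

24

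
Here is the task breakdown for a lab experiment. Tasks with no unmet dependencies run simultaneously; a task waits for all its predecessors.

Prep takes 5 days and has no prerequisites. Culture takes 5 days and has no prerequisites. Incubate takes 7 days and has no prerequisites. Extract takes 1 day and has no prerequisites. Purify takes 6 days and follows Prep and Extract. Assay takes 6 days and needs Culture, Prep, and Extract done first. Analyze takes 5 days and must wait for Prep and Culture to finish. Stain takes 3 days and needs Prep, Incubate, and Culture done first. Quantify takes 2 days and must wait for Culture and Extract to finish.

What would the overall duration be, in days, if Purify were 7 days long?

12

Critical path before the change: Prep→Purify = 5+6 = 11 giving 11 days.
Purify is on the critical path; changing it to 7 makes that path 12 days.
The critical path is still Prep→Purify; finish is now 12 days.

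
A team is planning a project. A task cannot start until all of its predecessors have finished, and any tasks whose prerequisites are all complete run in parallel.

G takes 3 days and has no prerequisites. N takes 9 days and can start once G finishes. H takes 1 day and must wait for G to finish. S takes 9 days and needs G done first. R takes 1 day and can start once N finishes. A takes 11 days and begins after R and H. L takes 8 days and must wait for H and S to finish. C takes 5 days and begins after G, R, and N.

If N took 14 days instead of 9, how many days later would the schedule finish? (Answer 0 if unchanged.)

5

Actual critical path: G→N→R→A = 3+9+1+11 = 24 ⇒ 24 days.
N lies on that path, so at 14 days the path becomes 29 days.
No other chain overtakes it, so the finish is 29 days.
Change in finish: 29 − 24 = +5 days.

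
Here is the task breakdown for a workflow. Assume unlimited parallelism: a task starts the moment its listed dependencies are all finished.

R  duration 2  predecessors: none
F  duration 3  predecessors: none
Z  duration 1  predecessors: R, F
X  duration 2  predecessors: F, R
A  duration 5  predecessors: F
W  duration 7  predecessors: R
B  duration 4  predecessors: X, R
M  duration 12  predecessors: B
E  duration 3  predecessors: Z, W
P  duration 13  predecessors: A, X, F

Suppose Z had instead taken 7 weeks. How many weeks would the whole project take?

As given, the longest chain is F→X→B→M = 3+2+4+12 = 21, so the finish is 21 weeks.
Z has 14 weeks of float (longest path through it is 7).
That remains the longest chain; total 21 weeks.

21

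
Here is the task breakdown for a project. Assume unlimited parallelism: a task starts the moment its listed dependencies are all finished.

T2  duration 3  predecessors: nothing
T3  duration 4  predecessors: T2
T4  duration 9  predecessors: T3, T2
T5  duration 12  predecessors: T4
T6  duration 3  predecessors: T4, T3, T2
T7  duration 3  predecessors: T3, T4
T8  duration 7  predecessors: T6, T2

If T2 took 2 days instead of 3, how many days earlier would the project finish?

1

Actual critical path: T2→T3→T4→T5 = 3+4+9+12 = 28 ⇒ 28 days.
T2 lies on that path, so at 2 days the path becomes 27 days.
That remains the longest chain; total 27 days.
Change in finish: 27 − 28 = -1 days.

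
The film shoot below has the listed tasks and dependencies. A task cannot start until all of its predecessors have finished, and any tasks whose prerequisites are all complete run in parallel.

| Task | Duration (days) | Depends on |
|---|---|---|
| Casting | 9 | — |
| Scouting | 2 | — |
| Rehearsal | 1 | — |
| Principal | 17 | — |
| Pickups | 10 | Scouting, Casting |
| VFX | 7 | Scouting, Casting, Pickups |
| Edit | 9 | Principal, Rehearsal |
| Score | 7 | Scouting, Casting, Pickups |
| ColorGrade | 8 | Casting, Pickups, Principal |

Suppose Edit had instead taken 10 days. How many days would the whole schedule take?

27

Baseline: Casting→Pickups→ColorGrade = 9+10+8 = 27 → 27 days.
Edit is off the critical path — its longest chain is 26 days, giving 1 of slack.
The critical path is still Casting→Pickups→ColorGrade; finish is now 27 days.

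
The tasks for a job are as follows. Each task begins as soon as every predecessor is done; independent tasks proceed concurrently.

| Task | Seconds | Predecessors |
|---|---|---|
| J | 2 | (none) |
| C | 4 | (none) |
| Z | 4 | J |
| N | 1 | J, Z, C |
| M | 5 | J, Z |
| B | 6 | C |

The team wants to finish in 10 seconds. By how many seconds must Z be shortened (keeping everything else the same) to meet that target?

1

Current finish: 11 seconds; target: 10.
Z is on every critical path, so each second cut from Z cuts the finish by one (this holds down to a finish of 10).
Need 11 − 10 = 1 second off Z → Z becomes 3 seconds, finish becomes 10.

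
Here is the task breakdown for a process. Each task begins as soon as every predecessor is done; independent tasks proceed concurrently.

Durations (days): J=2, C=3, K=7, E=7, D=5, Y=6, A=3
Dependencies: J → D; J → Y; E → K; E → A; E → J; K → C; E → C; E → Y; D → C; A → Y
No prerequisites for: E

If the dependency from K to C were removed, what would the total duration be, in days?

Original critical path: E→K→C = 7+7+3 = 17 ⇒ 17 days.
Dropping K→C doesn't change C's earliest start (14); another predecessor still binds.
After: E→J→D→C = 7+2+5+3 = 17 → 17 days.

17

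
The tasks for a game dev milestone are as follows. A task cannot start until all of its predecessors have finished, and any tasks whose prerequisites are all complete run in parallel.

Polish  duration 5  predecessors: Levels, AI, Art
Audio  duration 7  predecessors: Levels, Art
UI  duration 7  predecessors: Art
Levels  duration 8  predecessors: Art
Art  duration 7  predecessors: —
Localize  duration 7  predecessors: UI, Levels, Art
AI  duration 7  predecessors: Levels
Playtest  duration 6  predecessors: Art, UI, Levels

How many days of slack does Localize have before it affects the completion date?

The longest chain is Art→Levels→AI→Polish = 7+8+7+5 = 27; overall finish 27 days.
The longest chain containing Localize totals 22 days.
So Localize can slip 27 − 22 = 5 days.

5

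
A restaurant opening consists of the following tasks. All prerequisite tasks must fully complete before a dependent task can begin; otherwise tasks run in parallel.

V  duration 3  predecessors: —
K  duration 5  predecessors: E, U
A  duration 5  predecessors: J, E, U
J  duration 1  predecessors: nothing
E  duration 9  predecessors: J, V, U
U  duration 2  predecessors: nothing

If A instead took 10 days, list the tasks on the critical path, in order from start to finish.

Critical path before the change: V→E→A = 3+9+5 = 17 giving 17 days.
A is on the critical path; changing it to 10 makes that path 22 days.
The critical path is still V→E→A; finish is now 22 days.

V, E, A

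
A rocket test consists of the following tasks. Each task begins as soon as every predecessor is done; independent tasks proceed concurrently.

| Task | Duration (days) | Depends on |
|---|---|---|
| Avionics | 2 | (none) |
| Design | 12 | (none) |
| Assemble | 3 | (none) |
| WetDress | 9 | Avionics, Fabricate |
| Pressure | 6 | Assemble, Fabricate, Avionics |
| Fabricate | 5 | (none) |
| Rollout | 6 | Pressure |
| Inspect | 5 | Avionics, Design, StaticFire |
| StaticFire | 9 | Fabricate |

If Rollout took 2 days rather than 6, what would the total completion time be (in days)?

19

Critical path before the change: Fabricate→StaticFire→Inspect = 5+9+5 = 19 giving 19 days.
The longest path through Rollout is only 17 days, so Rollout has float 2.
The critical path is still Fabricate→StaticFire→Inspect; finish is now 19 days.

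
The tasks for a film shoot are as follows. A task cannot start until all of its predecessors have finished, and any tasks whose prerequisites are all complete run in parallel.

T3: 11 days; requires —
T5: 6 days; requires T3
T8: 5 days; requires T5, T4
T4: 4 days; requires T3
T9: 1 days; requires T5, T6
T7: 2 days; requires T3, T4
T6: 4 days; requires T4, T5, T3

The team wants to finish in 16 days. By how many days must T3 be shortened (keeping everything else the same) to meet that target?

6

Current finish: 22 days; target: 16.
T3 is on every critical path, so each day cut from T3 cuts the finish by one (this holds down to a finish of 12).
Need 22 − 16 = 6 days off T3 → T3 becomes 5 days, finish becomes 16.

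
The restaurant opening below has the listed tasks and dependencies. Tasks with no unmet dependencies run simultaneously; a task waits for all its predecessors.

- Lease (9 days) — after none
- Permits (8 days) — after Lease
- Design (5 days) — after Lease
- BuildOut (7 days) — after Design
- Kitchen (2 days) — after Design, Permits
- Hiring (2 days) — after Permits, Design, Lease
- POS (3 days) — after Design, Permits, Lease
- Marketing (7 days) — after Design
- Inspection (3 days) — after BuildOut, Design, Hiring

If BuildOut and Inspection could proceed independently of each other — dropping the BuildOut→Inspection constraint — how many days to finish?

Original critical path: Lease→Design→BuildOut→Inspection = 9+5+7+3 = 24 ⇒ 24 days.
Without BuildOut→Inspection, Inspection's earliest start moves from 21 to 19.
After: Lease→Permits→Hiring→Inspection = 9+8+2+3 = 22 → 22 days.

22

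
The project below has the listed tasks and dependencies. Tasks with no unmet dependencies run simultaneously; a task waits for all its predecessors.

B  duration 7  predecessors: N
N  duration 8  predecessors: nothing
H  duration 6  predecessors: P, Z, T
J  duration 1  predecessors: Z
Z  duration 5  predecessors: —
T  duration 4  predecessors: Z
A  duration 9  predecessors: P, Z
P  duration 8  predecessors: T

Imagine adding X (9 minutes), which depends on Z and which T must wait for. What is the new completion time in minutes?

Originally the schedule takes 26 minutes.
With X inserted, T now waits for max(Z, X).
New critical path: Z→X→T→P→A = 5+9+4+8+9 = 35 ⇒ 35 minutes.

35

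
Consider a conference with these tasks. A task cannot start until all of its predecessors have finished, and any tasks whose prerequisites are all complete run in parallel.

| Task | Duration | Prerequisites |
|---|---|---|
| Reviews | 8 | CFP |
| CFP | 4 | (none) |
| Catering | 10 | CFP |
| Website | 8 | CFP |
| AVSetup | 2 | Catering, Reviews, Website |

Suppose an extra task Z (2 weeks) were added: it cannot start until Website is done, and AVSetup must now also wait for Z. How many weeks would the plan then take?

Originally the plan takes 16 weeks.
With Z inserted, AVSetup now waits for max(Catering, Reviews, Website, Z).
New critical path: CFP→Website→Z→AVSetup = 4+8+2+2 = 16 ⇒ 16 weeks.

16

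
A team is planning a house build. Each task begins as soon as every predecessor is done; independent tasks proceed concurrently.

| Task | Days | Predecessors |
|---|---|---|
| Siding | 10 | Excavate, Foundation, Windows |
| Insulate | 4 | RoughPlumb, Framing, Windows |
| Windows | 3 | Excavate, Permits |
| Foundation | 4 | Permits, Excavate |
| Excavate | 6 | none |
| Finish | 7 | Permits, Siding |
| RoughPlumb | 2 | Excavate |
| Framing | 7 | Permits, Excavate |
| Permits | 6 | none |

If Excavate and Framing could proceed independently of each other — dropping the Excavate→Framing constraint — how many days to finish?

Original critical path: Permits→Foundation→Siding→Finish = 6+4+10+7 = 27 ⇒ 27 days.
Dropping Excavate→Framing doesn't change Framing's earliest start (6); another predecessor still binds.
After: Permits→Foundation→Siding→Finish = 6+4+10+7 = 27 → 27 days.

27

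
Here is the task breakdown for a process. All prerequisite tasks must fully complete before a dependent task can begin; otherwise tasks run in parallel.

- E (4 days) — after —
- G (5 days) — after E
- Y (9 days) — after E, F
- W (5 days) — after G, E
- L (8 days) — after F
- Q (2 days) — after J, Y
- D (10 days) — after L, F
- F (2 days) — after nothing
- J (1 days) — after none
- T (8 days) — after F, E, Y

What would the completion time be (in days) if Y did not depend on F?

Before: longest chain E→Y→T = 4+9+8 = 21, finish 21.
Dropping F→Y doesn't change Y's earliest start (4); another predecessor still binds.
New critical path: E→Y→T = 4+9+8 = 21 ⇒ 21 days.

21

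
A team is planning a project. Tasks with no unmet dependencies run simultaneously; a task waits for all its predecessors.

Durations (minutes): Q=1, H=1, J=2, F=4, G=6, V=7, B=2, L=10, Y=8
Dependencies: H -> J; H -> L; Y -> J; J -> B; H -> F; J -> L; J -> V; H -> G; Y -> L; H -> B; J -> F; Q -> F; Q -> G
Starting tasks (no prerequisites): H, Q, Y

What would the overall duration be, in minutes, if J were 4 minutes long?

Baseline: Y→J→L = 8+2+10 = 20 → 20 minutes.
J is on the critical path; changing it to 4 makes that path 22 minutes.
That remains the longest chain; total 22 minutes.

22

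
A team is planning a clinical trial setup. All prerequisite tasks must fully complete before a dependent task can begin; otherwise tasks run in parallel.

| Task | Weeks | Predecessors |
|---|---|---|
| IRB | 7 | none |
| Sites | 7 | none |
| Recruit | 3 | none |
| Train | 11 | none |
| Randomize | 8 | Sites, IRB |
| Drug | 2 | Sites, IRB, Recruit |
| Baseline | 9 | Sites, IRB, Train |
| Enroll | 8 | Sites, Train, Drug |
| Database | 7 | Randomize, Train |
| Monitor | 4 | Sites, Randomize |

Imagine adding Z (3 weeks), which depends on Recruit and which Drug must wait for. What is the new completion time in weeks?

22

Originally the project takes 22 weeks.
With Z inserted, Drug now waits for max(Sites, IRB, Recruit, Z).
New critical path: IRB→Randomize→Database = 7+8+7 = 22 ⇒ 22 weeks.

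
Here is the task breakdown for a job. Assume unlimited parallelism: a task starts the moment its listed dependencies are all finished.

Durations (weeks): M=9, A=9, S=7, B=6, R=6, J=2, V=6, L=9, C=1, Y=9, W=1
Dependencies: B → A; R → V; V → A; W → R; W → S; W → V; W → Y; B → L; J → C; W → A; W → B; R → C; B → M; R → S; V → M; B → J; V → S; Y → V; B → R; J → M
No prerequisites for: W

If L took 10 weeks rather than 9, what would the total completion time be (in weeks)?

As given, the longest chain is W→B→R→V→A = 1+6+6+6+9 = 28, so the finish is 28 weeks.
The longest path through L is only 16 weeks, so L has float 12.
The critical path is still W→B→R→V→A; finish is now 28 weeks.

28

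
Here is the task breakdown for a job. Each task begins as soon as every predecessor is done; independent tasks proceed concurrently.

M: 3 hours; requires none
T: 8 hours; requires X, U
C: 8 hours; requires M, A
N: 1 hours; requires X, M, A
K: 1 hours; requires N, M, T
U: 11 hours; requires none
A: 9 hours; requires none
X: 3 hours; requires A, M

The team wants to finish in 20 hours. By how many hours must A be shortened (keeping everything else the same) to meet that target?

Current finish: 21 hours; target: 20.
A is on every critical path, so each hour cut from A cuts the finish by one (this holds down to a finish of 20).
Need 21 − 20 = 1 hour off A → A becomes 8 hours, finish becomes 20.

1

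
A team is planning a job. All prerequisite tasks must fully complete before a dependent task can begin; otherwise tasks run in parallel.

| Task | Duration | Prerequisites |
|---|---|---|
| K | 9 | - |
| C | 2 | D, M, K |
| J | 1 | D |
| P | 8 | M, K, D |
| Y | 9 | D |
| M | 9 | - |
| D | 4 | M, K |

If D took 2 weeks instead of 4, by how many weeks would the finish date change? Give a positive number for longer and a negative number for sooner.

-2

Actual critical path: M→D→Y = 9+4+9 = 22 ⇒ 22 weeks.
D lies on that path, so at 2 weeks the path becomes 20 weeks.
No other chain overtakes it, so the finish is 20 weeks.
Change in finish: 20 − 22 = -2 weeks.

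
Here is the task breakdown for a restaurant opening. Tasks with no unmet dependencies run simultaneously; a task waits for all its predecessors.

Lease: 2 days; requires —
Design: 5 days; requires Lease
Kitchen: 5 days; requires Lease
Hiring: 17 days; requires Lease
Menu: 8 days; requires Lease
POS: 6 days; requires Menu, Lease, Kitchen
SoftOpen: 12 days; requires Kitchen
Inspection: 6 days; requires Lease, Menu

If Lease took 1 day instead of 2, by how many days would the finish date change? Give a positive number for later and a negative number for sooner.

-1

The binding path is Lease→Kitchen→SoftOpen = 2+5+12 = 19; finish at 19 days.
Lease is on the critical path; changing it to 1 makes that path 18 days.
No other chain overtakes it, so the finish is 18 days.
Change in finish: 18 − 19 = -1 days.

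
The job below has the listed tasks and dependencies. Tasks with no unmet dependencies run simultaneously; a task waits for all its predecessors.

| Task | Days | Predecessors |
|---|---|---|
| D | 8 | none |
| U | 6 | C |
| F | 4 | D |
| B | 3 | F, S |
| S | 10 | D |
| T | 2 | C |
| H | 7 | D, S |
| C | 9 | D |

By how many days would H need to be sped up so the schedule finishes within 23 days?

2

Current finish: 25 days; target: 23.
H is on every critical path, so each day cut from H cuts the finish by one (this holds down to a finish of 23).
Need 25 − 23 = 2 days off H → H becomes 5 days, finish becomes 23.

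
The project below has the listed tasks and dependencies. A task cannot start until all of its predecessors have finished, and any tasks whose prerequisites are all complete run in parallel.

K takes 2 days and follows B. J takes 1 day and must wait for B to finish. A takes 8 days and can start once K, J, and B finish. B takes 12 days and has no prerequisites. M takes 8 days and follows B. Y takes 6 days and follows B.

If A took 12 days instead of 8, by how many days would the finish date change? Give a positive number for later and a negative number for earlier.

4

Critical path before the change: B→K→A = 12+2+8 = 22 giving 22 days.
Since A is critical, the +4 change carries straight to that chain (now 26 days).
No other chain overtakes it, so the finish is 26 days.
Change in finish: 26 − 22 = +4 days.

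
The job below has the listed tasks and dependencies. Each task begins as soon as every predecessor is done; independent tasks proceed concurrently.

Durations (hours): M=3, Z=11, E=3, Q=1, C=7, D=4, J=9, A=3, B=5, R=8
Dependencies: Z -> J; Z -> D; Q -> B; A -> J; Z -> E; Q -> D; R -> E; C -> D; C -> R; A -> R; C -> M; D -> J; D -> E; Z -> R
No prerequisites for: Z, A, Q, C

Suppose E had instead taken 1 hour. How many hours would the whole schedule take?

24

Actual critical path: Z→D→J = 11+4+9 = 24 ⇒ 24 hours.
E is off the critical path — its longest chain is 22 hours, giving 2 of slack.
No other chain overtakes it, so the finish is 24 hours.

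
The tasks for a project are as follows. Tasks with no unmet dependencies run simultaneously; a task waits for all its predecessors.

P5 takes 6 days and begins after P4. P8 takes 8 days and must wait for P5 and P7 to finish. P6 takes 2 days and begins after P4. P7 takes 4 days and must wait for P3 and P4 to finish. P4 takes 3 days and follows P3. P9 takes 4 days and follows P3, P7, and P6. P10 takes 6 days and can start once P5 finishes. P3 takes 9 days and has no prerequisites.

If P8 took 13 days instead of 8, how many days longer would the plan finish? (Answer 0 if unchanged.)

5

As given, the longest chain is P3→P4→P5→P8 = 9+3+6+8 = 26, so the finish is 26 days.
P8 is on the critical path; changing it to 13 makes that path 31 days.
The critical path is still P3→P4→P5→P8; finish is now 31 days.
Change in finish: 31 − 26 = +5 days.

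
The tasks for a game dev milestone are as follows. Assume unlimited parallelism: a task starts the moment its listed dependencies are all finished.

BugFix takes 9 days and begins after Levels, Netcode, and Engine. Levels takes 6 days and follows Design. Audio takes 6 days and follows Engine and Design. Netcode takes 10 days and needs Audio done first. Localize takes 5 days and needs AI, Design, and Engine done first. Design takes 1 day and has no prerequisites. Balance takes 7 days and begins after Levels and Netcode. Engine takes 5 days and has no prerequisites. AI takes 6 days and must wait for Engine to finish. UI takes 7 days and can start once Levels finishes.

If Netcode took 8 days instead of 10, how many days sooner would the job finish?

Baseline: Engine→Audio→Netcode→BugFix = 5+6+10+9 = 30 → 30 days.
Since Netcode is critical, the -2 change carries straight to that chain (now 28 days).
That remains the longest chain; total 28 days.
Change in finish: 28 − 30 = -2 days.

2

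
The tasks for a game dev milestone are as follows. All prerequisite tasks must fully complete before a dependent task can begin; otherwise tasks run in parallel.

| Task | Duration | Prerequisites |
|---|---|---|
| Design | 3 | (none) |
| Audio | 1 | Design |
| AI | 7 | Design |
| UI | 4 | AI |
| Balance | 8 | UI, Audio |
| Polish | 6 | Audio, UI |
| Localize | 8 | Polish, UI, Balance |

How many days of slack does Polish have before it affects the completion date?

2

Critical path: Design→AI→UI→Balance→Localize = 3+7+4+8+8 = 30, so the finish is 30 days.
The longest chain containing Polish totals 28 days.
Slack of Polish = 16 − 14 = 2 days.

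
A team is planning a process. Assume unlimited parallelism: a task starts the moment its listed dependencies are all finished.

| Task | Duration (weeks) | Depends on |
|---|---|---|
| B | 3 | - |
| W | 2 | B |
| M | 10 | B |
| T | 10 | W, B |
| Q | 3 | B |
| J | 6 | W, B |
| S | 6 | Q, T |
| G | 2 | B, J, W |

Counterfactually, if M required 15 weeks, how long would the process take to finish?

21

As given, the longest chain is B→W→T→S = 3+2+10+6 = 21, so the finish is 21 weeks.
The longest path through M is only 13 weeks, so M has float 8.
No other chain overtakes it, so the finish is 21 weeks.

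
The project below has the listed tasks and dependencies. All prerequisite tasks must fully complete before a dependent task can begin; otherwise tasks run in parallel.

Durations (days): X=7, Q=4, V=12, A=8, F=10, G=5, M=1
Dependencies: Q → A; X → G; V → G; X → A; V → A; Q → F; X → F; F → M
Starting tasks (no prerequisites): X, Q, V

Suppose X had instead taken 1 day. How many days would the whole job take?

Baseline: V→A = 12+8 = 20 → 20 days.
X is off the critical path — its longest chain is 18 days, giving 2 of slack.
The critical path is still V→A; finish is now 20 days.

20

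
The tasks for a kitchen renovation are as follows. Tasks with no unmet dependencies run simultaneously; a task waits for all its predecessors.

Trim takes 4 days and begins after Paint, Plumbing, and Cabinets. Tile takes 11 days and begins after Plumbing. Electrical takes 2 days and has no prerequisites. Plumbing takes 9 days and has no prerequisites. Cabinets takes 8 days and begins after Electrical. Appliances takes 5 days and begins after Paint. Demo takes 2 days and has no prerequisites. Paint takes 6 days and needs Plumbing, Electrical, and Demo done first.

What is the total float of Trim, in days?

1

Plumbing→Paint→Appliances = 9+6+5 = 20 sets the makespan at 20 days.
Longest path through Trim: 19 days (earliest finish 19, latest finish 20).
Slack of Trim = 16 − 15 = 1 day.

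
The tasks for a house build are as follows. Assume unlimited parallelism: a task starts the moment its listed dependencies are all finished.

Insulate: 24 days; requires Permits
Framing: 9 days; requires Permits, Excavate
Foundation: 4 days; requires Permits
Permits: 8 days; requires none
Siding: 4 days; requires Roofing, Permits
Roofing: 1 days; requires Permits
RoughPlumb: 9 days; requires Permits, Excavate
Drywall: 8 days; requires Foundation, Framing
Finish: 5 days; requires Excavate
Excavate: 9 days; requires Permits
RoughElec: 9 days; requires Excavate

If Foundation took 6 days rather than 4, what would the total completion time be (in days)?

Actual critical path: Permits→Excavate→Framing→Drywall = 8+9+9+8 = 34 ⇒ 34 days.
The longest path through Foundation is only 20 days, so Foundation has float 14.
No other chain overtakes it, so the finish is 34 days.

34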